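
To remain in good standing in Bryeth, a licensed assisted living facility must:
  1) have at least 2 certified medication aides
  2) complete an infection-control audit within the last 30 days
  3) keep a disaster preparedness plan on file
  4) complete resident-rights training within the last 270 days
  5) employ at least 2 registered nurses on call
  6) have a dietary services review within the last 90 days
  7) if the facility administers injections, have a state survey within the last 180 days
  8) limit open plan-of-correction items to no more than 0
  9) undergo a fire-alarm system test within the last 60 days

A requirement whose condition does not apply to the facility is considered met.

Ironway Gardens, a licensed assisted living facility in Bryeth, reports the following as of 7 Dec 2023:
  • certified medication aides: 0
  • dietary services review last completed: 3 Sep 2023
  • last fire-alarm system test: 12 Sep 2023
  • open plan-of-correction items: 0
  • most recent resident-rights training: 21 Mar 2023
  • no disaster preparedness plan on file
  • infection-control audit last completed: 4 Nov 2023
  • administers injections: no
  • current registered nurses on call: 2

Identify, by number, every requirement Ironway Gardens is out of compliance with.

1, 2, 3, 6, 9

1. certified medication aides 0 < 2 → not met
2. infection-control audit 33 days ago vs limit 30 → not met
3. disaster preparedness plan absent → not met
4. resident-rights training 261 days ago vs limit 270 → met
5. registered nurses on call 2 ≥ 2 → met
6. dietary services review 95 days ago vs limit 90 → not met
7. condition 'administers injections' does not hold → requirement n/a → met
8. open plan-of-correction items 0 ≤ 0 → met
9. fire-alarm system test 86 days ago vs limit 60 → not met
Not met: 1, 2, 3, 6, 9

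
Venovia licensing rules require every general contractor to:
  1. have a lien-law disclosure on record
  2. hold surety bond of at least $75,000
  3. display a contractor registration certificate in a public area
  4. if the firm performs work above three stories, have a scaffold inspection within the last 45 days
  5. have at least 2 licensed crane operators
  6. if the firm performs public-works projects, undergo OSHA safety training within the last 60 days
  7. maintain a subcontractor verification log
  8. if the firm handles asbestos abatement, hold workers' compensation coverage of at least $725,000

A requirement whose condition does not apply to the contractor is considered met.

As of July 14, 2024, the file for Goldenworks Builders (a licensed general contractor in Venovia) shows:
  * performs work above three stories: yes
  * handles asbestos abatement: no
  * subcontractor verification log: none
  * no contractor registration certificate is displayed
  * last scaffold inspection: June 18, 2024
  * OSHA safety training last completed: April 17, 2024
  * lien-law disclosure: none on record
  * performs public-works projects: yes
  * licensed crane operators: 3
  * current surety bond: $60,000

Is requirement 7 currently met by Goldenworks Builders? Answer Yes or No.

No

7. subcontractor verification log absent → not met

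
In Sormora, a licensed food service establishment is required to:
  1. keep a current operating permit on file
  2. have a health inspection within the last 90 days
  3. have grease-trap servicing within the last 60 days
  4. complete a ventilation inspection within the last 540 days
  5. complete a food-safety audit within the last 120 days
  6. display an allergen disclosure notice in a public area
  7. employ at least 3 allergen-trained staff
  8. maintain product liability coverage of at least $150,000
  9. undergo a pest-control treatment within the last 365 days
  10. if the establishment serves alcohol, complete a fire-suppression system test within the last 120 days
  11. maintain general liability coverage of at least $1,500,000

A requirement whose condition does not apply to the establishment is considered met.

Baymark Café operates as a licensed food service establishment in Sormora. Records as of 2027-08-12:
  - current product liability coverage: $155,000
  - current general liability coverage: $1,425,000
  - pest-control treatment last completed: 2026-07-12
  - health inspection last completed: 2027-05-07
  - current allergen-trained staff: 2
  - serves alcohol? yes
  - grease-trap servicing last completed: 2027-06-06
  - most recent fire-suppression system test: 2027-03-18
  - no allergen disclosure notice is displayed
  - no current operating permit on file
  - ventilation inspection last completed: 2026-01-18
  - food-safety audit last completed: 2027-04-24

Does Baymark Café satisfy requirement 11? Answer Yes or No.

11. general liability coverage $1,425,000 < $1,500,000 → not met

No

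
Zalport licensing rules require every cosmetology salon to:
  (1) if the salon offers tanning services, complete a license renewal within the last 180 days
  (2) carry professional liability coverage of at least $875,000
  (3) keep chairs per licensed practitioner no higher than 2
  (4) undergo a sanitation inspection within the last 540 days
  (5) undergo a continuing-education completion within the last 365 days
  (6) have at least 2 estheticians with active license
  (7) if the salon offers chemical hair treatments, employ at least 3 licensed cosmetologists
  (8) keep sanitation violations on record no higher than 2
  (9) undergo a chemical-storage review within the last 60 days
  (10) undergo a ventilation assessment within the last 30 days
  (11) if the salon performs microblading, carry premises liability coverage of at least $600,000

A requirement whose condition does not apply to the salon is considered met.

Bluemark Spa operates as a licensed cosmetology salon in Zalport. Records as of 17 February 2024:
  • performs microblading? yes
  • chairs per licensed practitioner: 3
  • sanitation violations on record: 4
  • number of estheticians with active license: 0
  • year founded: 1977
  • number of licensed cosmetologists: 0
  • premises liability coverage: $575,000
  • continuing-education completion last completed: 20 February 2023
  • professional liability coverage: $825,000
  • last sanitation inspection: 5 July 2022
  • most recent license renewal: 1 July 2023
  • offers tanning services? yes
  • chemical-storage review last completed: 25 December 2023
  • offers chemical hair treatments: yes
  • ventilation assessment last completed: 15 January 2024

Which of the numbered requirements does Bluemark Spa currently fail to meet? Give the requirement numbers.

1, 2, 3, 4, 6, 7, 8, 10, 11

1. condition 'offers tanning services' holds; license renewal 231 days ago vs limit 180 → not met
2. professional liability coverage $825,000 < $875,000 → not met
3. chairs per licensed practitioner 3 > 2 → not met
4. sanitation inspection 592 days ago vs limit 540 → not met
5. continuing-education completion 362 days ago vs limit 365 → met
6. estheticians with active license 0 < 2 → not met
7. condition 'offers chemical hair treatments' holds; licensed cosmetologists 0 < 3 → not met
8. sanitation violations on record 4 > 2 → not met
9. chemical-storage review 54 days ago vs limit 60 → met
10. ventilation assessment 33 days ago vs limit 30 → not met
11. condition 'performs microblading' holds; premises liability coverage $575,000 < $600,000 → not met
Not met: 1, 2, 3, 4, 6, 7, 8, 10, 11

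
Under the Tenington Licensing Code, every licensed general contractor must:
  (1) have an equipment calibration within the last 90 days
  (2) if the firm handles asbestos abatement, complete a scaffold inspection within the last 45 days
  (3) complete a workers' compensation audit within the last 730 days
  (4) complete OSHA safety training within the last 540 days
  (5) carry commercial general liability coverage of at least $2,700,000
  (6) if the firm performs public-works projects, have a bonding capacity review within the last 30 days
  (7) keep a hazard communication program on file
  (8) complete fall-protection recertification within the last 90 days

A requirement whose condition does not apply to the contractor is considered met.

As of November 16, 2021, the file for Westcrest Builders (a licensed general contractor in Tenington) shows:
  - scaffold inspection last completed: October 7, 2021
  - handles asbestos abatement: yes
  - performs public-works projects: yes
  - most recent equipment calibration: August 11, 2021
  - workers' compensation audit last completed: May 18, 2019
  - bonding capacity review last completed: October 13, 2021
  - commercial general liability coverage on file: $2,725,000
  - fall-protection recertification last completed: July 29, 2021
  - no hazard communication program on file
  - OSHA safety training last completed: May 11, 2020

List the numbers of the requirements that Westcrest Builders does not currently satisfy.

1. equipment calibration 97 days ago vs limit 90 → not met
2. condition 'handles asbestos abatement' holds; scaffold inspection 40 days ago vs limit 45 → met
3. workers' compensation audit 913 days ago vs limit 730 → not met
4. OSHA safety training 554 days ago vs limit 540 → not met
5. commercial general liability coverage $2,725,000 ≥ $2,700,000 → met
6. condition 'performs public-works projects' holds; bonding capacity review 34 days ago vs limit 30 → not met
7. hazard communication program absent → not met
8. fall-protection recertification 110 days ago vs limit 90 → not met
Not met: 1, 3, 4, 6, 7, 8

1, 3, 4, 6, 7, 8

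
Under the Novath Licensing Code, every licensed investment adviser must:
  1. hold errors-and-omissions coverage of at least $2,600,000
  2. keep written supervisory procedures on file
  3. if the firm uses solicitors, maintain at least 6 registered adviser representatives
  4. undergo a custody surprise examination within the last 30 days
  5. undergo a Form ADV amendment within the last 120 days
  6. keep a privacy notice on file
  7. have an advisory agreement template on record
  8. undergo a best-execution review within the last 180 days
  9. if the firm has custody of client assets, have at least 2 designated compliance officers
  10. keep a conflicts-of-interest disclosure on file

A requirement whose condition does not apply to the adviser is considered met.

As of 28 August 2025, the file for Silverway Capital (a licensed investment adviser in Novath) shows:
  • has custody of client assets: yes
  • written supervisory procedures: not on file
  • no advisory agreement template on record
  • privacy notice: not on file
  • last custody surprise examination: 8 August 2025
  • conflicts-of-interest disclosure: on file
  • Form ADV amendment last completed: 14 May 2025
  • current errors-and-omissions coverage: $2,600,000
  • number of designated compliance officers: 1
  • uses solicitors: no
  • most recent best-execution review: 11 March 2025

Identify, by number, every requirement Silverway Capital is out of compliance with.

2, 6, 7, 9

1. errors-and-omissions coverage $2,600,000 ≥ $2,600,000 → met
2. written supervisory procedures absent → not met
3. condition 'uses solicitors' does not hold → requirement n/a → met
4. custody surprise examination 20 days ago vs limit 30 → met
5. Form ADV amendment 106 days ago vs limit 120 → met
6. privacy notice absent → not met
7. advisory agreement template absent → not met
8. best-execution review 170 days ago vs limit 180 → met
9. condition 'has custody of client assets' holds; designated compliance officers 1 < 2 → not met
10. conflicts-of-interest disclosure present → met
Not met: 2, 6, 7, 9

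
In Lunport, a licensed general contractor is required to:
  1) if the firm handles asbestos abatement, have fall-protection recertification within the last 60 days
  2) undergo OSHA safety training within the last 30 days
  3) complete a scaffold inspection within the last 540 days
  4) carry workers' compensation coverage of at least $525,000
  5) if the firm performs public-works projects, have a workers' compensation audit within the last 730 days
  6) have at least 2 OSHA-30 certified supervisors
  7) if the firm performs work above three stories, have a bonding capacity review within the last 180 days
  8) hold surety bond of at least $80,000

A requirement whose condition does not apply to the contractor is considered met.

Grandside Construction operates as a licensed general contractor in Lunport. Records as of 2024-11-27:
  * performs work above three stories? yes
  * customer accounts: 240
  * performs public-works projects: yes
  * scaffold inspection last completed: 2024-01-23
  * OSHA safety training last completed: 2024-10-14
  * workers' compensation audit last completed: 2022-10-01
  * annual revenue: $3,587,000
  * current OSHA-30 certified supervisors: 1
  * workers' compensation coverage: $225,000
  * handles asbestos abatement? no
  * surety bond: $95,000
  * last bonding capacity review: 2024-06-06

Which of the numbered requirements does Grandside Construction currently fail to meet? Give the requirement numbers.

1. condition 'handles asbestos abatement' does not hold → requirement n/a → met
2. OSHA safety training 44 days ago vs limit 30 → not met
3. scaffold inspection 309 days ago vs limit 540 → met
4. workers' compensation coverage $225,000 < $525,000 → not met
5. condition 'performs public-works projects' holds; workers' compensation audit 788 days ago vs limit 730 → not met
6. OSHA-30 certified supervisors 1 < 2 → not met
7. condition 'performs work above three stories' holds; bonding capacity review 174 days ago vs limit 180 → met
8. surety bond $95,000 ≥ $80,000 → met
Not met: 2, 4, 5, 6

2, 4, 5, 6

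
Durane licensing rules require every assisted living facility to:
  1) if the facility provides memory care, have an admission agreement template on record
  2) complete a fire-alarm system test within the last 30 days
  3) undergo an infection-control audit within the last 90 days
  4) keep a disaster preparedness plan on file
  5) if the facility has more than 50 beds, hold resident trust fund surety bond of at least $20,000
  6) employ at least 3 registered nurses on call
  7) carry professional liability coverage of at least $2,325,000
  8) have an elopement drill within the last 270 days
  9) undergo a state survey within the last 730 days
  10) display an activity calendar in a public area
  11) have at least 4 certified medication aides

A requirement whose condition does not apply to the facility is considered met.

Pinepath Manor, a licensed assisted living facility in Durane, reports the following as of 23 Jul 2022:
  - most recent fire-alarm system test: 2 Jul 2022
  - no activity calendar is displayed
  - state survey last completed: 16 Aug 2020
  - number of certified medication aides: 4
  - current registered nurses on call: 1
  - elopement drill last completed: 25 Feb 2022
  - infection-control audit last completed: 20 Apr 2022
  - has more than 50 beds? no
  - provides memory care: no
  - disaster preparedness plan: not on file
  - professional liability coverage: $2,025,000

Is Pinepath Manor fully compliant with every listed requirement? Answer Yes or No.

No

1. condition 'provides memory care' does not hold → requirement n/a → met
2. fire-alarm system test 21 days ago vs limit 30 → met
3. infection-control audit 94 days ago vs limit 90 → not met
4. disaster preparedness plan absent → not met
5. condition 'has more than 50 beds' does not hold → requirement n/a → met
6. registered nurses on call 1 < 3 → not met
7. professional liability coverage $2,025,000 < $2,325,000 → not met
8. elopement drill 148 days ago vs limit 270 → met
9. state survey 706 days ago vs limit 730 → met
10. activity calendar absent → not met
11. certified medication aides 4 ≥ 4 → met
Not met: 3, 4, 6, 7, 10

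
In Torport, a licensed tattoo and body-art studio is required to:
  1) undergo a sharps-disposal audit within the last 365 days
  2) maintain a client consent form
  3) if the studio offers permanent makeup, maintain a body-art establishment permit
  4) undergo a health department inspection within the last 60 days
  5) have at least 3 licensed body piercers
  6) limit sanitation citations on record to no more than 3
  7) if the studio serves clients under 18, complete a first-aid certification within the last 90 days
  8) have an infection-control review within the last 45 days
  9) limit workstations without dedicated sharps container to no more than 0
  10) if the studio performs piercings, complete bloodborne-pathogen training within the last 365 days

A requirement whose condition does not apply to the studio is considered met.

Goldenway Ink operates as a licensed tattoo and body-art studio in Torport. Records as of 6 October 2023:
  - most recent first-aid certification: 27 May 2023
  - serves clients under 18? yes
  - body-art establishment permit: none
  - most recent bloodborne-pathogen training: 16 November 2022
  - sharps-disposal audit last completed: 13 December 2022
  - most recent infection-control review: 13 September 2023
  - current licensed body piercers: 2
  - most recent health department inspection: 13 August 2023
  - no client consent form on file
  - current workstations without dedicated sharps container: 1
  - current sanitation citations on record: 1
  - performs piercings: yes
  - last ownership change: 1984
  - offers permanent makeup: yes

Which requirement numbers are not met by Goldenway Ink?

1. sharps-disposal audit 297 days ago vs limit 365 → met
2. client consent form absent → not met
3. condition 'offers permanent makeup' holds; body-art establishment permit absent → not met
4. health department inspection 54 days ago vs limit 60 → met
5. licensed body piercers 2 < 3 → not met
6. sanitation citations on record 1 ≤ 3 → met
7. condition 'serves clients under 18' holds; first-aid certification 132 days ago vs limit 90 → not met
8. infection-control review 23 days ago vs limit 45 → met
9. workstations without dedicated sharps container 1 > 0 → not met
10. condition 'performs piercings' holds; bloodborne-pathogen training 324 days ago vs limit 365 → met
Not met: 2, 3, 5, 7, 9

2, 3, 5, 7, 9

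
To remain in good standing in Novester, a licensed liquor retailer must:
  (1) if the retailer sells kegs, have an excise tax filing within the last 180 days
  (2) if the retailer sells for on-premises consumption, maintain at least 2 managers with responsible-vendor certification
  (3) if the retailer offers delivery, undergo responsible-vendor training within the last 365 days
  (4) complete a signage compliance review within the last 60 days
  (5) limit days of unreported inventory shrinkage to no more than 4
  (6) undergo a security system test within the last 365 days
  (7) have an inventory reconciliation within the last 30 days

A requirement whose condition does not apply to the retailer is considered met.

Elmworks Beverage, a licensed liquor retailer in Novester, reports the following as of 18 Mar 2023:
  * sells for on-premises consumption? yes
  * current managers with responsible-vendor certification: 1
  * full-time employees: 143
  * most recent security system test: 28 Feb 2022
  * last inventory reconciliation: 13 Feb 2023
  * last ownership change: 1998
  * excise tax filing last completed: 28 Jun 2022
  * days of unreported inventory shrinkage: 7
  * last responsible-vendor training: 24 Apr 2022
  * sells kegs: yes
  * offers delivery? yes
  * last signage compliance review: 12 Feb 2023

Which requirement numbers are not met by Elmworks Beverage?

1. condition 'sells kegs' holds; excise tax filing 263 days ago vs limit 180 → not met
2. condition 'sells for on-premises consumption' holds; managers with responsible-vendor certification 1 < 2 → not met
3. condition 'offers delivery' holds; responsible-vendor training 328 days ago vs limit 365 → met
4. signage compliance review 34 days ago vs limit 60 → met
5. days of unreported inventory shrinkage 7 > 4 → not met
6. security system test 383 days ago vs limit 365 → not met
7. inventory reconciliation 33 days ago vs limit 30 → not met
Not met: 1, 2, 5, 6, 7

1, 2, 5, 6, 7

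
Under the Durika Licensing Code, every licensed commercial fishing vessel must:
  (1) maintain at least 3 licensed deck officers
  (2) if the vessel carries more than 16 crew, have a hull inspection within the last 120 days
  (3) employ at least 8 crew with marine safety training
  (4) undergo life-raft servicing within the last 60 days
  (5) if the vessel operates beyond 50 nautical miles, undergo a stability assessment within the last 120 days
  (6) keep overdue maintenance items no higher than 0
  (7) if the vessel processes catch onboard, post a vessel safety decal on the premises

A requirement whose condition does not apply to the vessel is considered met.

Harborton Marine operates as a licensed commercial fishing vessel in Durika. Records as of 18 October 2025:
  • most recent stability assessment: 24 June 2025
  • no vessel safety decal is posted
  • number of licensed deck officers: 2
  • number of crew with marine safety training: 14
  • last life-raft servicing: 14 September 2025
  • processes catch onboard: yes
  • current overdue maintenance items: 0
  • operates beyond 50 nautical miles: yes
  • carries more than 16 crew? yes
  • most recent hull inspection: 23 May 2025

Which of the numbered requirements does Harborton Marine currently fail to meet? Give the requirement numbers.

1. licensed deck officers 2 < 3 → not met
2. condition 'carries more than 16 crew' holds; hull inspection 148 days ago vs limit 120 → not met
3. crew with marine safety training 14 ≥ 8 → met
4. life-raft servicing 34 days ago vs limit 60 → met
5. condition 'operates beyond 50 nautical miles' holds; stability assessment 116 days ago vs limit 120 → met
6. overdue maintenance items 0 ≤ 0 → met
7. condition 'processes catch onboard' holds; vessel safety decal absent → not met
Not met: 1, 2, 7

1, 2, 7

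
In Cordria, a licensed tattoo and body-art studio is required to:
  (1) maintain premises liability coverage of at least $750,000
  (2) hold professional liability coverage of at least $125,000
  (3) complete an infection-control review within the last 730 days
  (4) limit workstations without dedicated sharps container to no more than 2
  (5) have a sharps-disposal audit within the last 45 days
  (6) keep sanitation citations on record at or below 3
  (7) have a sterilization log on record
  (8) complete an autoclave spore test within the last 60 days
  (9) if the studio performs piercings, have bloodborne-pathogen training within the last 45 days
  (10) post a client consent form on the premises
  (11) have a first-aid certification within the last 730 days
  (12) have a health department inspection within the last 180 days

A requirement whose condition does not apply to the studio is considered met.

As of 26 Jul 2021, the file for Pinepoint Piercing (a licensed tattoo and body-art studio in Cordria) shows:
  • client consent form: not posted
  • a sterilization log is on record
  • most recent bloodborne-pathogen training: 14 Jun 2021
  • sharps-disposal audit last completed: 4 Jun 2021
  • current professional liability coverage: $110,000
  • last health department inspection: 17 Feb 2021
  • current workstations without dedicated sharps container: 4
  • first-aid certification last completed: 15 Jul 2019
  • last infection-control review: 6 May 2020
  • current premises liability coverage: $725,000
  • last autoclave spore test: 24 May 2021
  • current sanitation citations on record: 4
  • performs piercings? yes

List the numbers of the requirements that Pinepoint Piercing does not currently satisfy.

1. premises liability coverage $725,000 < $750,000 → not met
2. professional liability coverage $110,000 < $125,000 → not met
3. infection-control review 446 days ago vs limit 730 → met
4. workstations without dedicated sharps container 4 > 2 → not met
5. sharps-disposal audit 52 days ago vs limit 45 → not met
6. sanitation citations on record 4 > 3 → not met
7. sterilization log present → met
8. autoclave spore test 63 days ago vs limit 60 → not met
9. condition 'performs piercings' holds; bloodborne-pathogen training 42 days ago vs limit 45 → met
10. client consent form absent → not met
11. first-aid certification 742 days ago vs limit 730 → not met
12. health department inspection 159 days ago vs limit 180 → met
Not met: 1, 2, 4, 5, 6, 8, 10, 11

1, 2, 4, 5, 6, 8, 10, 11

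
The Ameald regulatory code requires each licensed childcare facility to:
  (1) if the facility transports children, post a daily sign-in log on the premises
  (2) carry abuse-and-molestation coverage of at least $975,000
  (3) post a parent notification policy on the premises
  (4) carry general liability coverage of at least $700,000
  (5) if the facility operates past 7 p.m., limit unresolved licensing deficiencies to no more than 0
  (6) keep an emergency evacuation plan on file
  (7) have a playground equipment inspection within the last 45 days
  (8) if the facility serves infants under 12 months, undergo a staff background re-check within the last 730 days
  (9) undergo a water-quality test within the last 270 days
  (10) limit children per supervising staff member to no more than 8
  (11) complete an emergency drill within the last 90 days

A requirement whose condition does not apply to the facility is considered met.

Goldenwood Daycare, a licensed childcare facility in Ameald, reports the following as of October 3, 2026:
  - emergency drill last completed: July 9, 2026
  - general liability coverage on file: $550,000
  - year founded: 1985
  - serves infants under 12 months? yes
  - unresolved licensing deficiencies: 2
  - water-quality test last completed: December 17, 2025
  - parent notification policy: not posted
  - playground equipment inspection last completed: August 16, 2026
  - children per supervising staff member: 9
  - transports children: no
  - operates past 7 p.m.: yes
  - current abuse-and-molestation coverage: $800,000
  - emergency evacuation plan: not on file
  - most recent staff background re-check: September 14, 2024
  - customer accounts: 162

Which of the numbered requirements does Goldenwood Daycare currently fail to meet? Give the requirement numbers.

1. condition 'transports children' does not hold → requirement n/a → met
2. abuse-and-molestation coverage $800,000 < $975,000 → not met
3. parent notification policy absent → not met
4. general liability coverage $550,000 < $700,000 → not met
5. condition 'operates past 7 p.m.' holds; unresolved licensing deficiencies 2 > 0 → not met
6. emergency evacuation plan absent → not met
7. playground equipment inspection 48 days ago vs limit 45 → not met
8. condition 'serves infants under 12 months' holds; staff background re-check 749 days ago vs limit 730 → not met
9. water-quality test 290 days ago vs limit 270 → not met
10. children per supervising staff member 9 > 8 → not met
11. emergency drill 86 days ago vs limit 90 → met
Not met: 2, 3, 4, 5, 6, 7, 8, 9, 10

2, 3, 4, 5, 6, 7, 8, 9, 10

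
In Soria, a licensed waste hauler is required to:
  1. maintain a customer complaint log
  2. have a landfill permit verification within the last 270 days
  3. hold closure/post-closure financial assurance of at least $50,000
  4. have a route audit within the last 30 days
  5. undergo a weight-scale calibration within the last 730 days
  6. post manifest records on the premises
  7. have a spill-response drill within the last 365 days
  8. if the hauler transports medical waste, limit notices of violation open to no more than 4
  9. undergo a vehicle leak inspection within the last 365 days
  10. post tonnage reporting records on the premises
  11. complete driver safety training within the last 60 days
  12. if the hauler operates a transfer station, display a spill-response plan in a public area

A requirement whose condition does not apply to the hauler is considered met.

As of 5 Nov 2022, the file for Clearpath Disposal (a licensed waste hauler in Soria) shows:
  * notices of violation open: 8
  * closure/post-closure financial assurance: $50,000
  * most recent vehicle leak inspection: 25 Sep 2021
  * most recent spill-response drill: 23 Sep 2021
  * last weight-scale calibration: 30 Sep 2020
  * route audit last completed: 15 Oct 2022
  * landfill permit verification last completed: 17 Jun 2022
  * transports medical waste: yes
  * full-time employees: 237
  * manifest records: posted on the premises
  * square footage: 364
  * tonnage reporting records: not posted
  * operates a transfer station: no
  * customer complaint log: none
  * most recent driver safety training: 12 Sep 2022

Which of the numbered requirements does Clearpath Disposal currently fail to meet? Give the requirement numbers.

1, 5, 7, 8, 9, 10

1. customer complaint log absent → not met
2. landfill permit verification 141 days ago vs limit 270 → met
3. closure/post-closure financial assurance $50,000 ≥ $50,000 → met
4. route audit 21 days ago vs limit 30 → met
5. weight-scale calibration 766 days ago vs limit 730 → not met
6. manifest records present → met
7. spill-response drill 408 days ago vs limit 365 → not met
8. condition 'transports medical waste' holds; notices of violation open 8 > 4 → not met
9. vehicle leak inspection 406 days ago vs limit 365 → not met
10. tonnage reporting records absent → not met
11. driver safety training 54 days ago vs limit 60 → met
12. condition 'operates a transfer station' does not hold → requirement n/a → met
Not met: 1, 5, 7, 8, 9, 10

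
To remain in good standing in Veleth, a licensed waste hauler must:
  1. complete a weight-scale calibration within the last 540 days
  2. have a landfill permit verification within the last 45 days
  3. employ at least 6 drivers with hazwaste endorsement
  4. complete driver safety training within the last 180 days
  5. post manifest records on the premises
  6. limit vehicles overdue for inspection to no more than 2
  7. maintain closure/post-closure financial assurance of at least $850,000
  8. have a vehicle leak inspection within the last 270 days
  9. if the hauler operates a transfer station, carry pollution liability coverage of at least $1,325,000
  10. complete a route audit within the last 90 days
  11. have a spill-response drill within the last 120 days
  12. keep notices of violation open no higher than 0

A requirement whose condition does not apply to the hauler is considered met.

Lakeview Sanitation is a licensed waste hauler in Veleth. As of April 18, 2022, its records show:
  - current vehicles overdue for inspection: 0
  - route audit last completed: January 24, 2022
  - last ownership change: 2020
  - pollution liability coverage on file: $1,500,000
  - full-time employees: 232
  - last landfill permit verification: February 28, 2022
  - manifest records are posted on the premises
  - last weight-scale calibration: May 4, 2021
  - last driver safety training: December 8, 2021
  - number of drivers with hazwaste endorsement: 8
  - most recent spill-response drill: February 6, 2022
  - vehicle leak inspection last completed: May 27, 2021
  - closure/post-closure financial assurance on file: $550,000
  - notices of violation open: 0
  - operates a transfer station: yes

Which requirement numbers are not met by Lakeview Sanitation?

2, 7, 8

1. weight-scale calibration 349 days ago vs limit 540 → met
2. landfill permit verification 49 days ago vs limit 45 → not met
3. drivers with hazwaste endorsement 8 ≥ 6 → met
4. driver safety training 131 days ago vs limit 180 → met
5. manifest records present → met
6. vehicles overdue for inspection 0 ≤ 2 → met
7. closure/post-closure financial assurance $550,000 < $850,000 → not met
8. vehicle leak inspection 326 days ago vs limit 270 → not met
9. condition 'operates a transfer station' holds; pollution liability coverage $1,500,000 ≥ $1,325,000 → met
10. route audit 84 days ago vs limit 90 → met
11. spill-response drill 71 days ago vs limit 120 → met
12. notices of violation open 0 ≤ 0 → met
Not met: 2, 7, 8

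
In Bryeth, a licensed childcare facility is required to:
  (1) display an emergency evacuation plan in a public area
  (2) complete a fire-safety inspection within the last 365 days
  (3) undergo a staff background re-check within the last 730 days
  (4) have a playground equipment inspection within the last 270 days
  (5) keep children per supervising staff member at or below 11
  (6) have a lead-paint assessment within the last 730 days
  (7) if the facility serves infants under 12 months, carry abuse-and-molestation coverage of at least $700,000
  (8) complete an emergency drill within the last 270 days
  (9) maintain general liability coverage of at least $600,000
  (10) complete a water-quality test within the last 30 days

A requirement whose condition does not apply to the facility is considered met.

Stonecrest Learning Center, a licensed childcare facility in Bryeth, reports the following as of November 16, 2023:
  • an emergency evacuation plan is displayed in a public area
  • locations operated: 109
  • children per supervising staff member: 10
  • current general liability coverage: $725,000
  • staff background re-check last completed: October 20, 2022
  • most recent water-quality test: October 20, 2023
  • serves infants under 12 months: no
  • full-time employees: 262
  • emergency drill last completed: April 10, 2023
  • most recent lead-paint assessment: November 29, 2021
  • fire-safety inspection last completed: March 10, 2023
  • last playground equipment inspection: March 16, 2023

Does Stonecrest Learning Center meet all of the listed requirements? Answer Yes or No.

1. emergency evacuation plan present → met
2. fire-safety inspection 251 days ago vs limit 365 → met
3. staff background re-check 392 days ago vs limit 730 → met
4. playground equipment inspection 245 days ago vs limit 270 → met
5. children per supervising staff member 10 ≤ 11 → met
6. lead-paint assessment 717 days ago vs limit 730 → met
7. condition 'serves infants under 12 months' does not hold → requirement n/a → met
8. emergency drill 220 days ago vs limit 270 → met
9. general liability coverage $725,000 ≥ $600,000 → met
10. water-quality test 27 days ago vs limit 30 → met
All met.

Yes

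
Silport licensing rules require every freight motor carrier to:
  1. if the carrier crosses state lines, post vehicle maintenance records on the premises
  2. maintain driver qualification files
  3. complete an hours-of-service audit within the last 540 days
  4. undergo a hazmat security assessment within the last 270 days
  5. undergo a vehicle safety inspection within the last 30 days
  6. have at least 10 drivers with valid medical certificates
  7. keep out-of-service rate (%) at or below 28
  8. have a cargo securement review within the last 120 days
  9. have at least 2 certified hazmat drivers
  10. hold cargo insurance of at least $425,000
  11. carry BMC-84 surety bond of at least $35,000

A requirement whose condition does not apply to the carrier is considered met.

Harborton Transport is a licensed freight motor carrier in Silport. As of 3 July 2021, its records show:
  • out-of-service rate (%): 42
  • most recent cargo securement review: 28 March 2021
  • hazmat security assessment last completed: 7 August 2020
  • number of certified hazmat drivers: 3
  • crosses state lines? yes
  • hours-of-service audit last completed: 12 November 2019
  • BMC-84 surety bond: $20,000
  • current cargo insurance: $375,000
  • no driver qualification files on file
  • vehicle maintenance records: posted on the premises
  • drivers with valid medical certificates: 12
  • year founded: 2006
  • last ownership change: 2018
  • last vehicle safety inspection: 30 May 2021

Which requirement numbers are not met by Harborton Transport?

2, 3, 4, 5, 7, 10, 11

1. condition 'crosses state lines' holds; vehicle maintenance records present → met
2. driver qualification files absent → not met
3. hours-of-service audit 599 days ago vs limit 540 → not met
4. hazmat security assessment 330 days ago vs limit 270 → not met
5. vehicle safety inspection 34 days ago vs limit 30 → not met
6. drivers with valid medical certificates 12 ≥ 10 → met
7. out-of-service rate (%) 42 > 28 → not met
8. cargo securement review 97 days ago vs limit 120 → met
9. certified hazmat drivers 3 ≥ 2 → met
10. cargo insurance $375,000 < $425,000 → not met
11. BMC-84 surety bond $20,000 < $35,000 → not met
Not met: 2, 3, 4, 5, 7, 10, 11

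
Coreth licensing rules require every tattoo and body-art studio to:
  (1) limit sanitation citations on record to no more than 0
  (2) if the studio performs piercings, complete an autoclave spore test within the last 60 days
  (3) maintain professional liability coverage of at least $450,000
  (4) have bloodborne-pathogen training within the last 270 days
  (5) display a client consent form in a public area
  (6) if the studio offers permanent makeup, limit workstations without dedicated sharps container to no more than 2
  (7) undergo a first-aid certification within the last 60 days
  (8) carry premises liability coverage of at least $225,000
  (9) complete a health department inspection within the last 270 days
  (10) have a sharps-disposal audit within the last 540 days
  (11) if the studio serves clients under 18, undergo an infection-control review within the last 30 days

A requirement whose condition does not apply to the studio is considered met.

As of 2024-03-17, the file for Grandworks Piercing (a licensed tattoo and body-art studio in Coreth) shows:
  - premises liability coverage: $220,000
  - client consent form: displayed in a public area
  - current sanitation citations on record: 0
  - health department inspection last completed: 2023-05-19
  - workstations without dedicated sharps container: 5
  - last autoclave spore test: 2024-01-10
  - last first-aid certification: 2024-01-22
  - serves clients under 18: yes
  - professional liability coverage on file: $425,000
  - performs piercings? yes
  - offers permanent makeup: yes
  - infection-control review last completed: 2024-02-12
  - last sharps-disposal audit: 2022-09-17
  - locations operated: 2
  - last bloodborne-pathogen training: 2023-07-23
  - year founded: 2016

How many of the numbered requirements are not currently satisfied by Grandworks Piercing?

7

1. sanitation citations on record 0 ≤ 0 → met
2. condition 'performs piercings' holds; autoclave spore test 67 days ago vs limit 60 → not met
3. professional liability coverage $425,000 < $450,000 → not met
4. bloodborne-pathogen training 238 days ago vs limit 270 → met
5. client consent form present → met
6. condition 'offers permanent makeup' holds; workstations without dedicated sharps container 5 > 2 → not met
7. first-aid certification 55 days ago vs limit 60 → met
8. premises liability coverage $220,000 < $225,000 → not met
9. health department inspection 303 days ago vs limit 270 → not met
10. sharps-disposal audit 547 days ago vs limit 540 → not met
11. condition 'serves clients under 18' holds; infection-control review 34 days ago vs limit 30 → not met
Not met: 7 of 11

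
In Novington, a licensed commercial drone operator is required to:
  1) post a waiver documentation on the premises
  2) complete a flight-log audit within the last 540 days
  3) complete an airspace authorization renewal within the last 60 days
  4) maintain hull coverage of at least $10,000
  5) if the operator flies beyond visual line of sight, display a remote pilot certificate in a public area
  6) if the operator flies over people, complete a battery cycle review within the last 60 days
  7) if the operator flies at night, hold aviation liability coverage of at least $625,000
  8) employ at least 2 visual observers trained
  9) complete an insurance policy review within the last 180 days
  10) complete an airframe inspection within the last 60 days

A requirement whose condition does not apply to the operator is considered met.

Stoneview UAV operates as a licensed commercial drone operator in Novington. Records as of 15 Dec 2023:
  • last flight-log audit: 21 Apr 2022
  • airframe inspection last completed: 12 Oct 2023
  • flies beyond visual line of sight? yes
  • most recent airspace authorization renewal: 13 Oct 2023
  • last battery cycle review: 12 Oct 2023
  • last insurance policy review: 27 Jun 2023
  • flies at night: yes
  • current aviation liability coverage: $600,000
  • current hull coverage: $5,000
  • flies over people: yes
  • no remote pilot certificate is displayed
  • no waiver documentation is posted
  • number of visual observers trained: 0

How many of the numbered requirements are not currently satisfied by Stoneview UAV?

9

1. waiver documentation absent → not met
2. flight-log audit 603 days ago vs limit 540 → not met
3. airspace authorization renewal 63 days ago vs limit 60 → not met
4. hull coverage $5,000 < $10,000 → not met
5. condition 'flies beyond visual line of sight' holds; remote pilot certificate absent → not met
6. condition 'flies over people' holds; battery cycle review 64 days ago vs limit 60 → not met
7. condition 'flies at night' holds; aviation liability coverage $600,000 < $625,000 → not met
8. visual observers trained 0 < 2 → not met
9. insurance policy review 171 days ago vs limit 180 → met
10. airframe inspection 64 days ago vs limit 60 → not met
Not met: 9 of 10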